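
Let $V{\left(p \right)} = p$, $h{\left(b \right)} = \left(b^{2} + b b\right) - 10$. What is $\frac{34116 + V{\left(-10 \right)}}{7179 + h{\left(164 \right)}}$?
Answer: $\frac{34106}{60961} \approx 0.55947$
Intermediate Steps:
$h{\left(b \right)} = -10 + 2 b^{2}$ ($h{\left(b \right)} = \left(b^{2} + b^{2}\right) - 10 = 2 b^{2} - 10 = -10 + 2 b^{2}$)
$\frac{34116 + V{\left(-10 \right)}}{7179 + h{\left(164 \right)}} = \frac{34116 - 10}{7179 - \left(10 - 2 \cdot 164^{2}\right)} = \frac{34106}{7179 + \left(-10 + 2 \cdot 26896\right)} = \frac{34106}{7179 + \left(-10 + 53792\right)} = \frac{34106}{7179 + 53782} = \frac{34106}{60961}$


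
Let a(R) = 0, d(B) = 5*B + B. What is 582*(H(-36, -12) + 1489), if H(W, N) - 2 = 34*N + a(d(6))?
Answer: 630306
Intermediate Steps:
d(B) = 6*B
H(W, N) = 2 + 34*N (H(W, N) = 2 + (34*N + 0) = 2 + 34*N)
582*(H(-36, -12) + 1489) = 582*((2 + 34*(-12)) + 1489) = 582*((2 - 408) + 1489) = 582*(-406 + 1489) = 582*1083 = 630306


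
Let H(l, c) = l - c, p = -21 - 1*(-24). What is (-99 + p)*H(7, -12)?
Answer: -1824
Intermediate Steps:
p = 3 (p = -21 + 24 = 3)
(-99 + p)*H(7, -12) = (-99 + 3)*(7 - 1*(-12)) = -96*(7 + 12) = -96*19 = -1824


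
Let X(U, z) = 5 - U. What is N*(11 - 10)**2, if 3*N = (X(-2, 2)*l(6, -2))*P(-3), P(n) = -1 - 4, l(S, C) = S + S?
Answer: -140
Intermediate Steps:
l(S, C) = 2*S
P(n) = -5
N = -140 (N = (((5 - 1*(-2))*(2*6))*(-5))/3 = (((5 + 2)*12)*(-5))/3 = ((7*12)*(-5))/3 = (84*(-5))/3 = (1/3)*(-420) = -140)
N*(11 - 10)**2 = -140*(11 - 10)**2 = -140*1**2 = -140*1 = -140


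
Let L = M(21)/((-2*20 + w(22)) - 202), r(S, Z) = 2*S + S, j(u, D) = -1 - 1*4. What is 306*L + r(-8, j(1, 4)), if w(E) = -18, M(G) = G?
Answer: -6333/130 ≈ -48.715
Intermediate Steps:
j(u, D) = -5 (j(u, D) = -1 - 4 = -5)
r(S, Z) = 3*S
L = -21/260 (L = 21/((-2*20 - 18) - 202) = 21/((-40 - 18) - 202) = 21/(-58 - 202) = 21/(-260) = 21*(-1/260) = -21/260 ≈ -0.080769)
306*L + r(-8, j(1, 4)) = 306*(-21/260) + 3*(-8) = -3213/130 - 24 = -6333/130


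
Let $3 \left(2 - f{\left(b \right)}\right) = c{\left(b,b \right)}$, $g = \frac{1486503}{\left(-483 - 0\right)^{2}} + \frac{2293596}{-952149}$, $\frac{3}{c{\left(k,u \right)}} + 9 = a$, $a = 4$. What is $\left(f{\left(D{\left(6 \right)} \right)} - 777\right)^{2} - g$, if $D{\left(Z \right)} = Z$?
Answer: $\frac{123467250995136143}{205672118575} \approx 6.0031 \cdot 10^{5}$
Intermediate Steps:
$c{\left(k,u \right)} = - \frac{3}{5}$ ($c{\left(k,u \right)} = \frac{3}{-9 + 4} = \frac{3}{-5} = 3 \left(- \frac{1}{5}\right) = - \frac{3}{5}$)
$g = \frac{32603763989}{8226884743}$ ($g = \frac{1486503}{\left(-483 + 0\right)^{2}} + 2293596 \left(- \frac{1}{952149}\right) = \frac{1486503}{\left(-483\right)^{2}} - \frac{764532}{317383} = \frac{1486503}{233289} - \frac{764532}{317383} = 1486503 \cdot \frac{1}{233289} - \frac{764532}{317383} = \frac{165167}{25921} - \frac{764532}{317383} = \frac{32603763989}{8226884743} \approx 3.9631$)
$f{\left(b \right)} = \frac{11}{5}$ ($f{\left(b \right)} = 2 - - \frac{1}{5} = 2 + \frac{1}{5} = \frac{11}{5}$)
$\left(f{\left(D{\left(6 \right)} \right)} - 777\right)^{2} - g = \left(\frac{11}{5} - 777\right)^{2} - \frac{32603763989}{8226884743} = \left(- \frac{3874}{5}\right)^{2} - \frac{32603763989}{8226884743} = \frac{15007876}{25} - \frac{32603763989}{8226884743} = \frac{123467250995136143}{205672118575}$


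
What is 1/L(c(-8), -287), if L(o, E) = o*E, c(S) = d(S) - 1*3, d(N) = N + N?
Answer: 1/5453 ≈ 0.00018339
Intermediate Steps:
d(N) = 2*N
c(S) = -3 + 2*S (c(S) = 2*S - 1*3 = 2*S - 3 = -3 + 2*S)
L(o, E) = E*o
1/L(c(-8), -287) = 1/(-287*(-3 + 2*(-8))) = 1/(-287*(-3 - 16)) = 1/(-287*(-19)) = 1/5453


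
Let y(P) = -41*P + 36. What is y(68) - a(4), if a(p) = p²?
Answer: -2768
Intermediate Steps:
y(P) = 36 - 41*P
y(68) - a(4) = (36 - 41*68) - 1*4² = (36 - 2788) - 1*16 = -2752 - 16 = -2768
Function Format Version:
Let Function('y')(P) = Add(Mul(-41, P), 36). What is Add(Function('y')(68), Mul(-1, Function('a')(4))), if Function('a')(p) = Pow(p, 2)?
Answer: -2768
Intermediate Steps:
Function('y')(P) = Add(36, Mul(-41, P))
Add(Function('y')(68), Mul(-1, Function('a')(4))) = Add(Add(36, Mul(-41, 68)), Mul(-1, Pow(4, 2))) = Add(Add(36, -2788), Mul(-1, 16)) = Add(-2752, -16) = -2768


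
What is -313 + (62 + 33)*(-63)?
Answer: -6298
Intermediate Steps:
-313 + (62 + 33)*(-63) = -313 + 95*(-63) = -313 - 5985 = -6298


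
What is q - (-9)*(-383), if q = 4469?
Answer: 1022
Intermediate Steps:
q - (-9)*(-383) = 4469 - (-9)*(-383) = 4469 - 1*3447 = 4469 - 3447 = 1022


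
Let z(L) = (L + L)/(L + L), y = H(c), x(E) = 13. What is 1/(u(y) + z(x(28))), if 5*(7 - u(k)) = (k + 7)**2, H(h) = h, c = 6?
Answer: -5/129 ≈ -0.038760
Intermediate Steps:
y = 6
z(L) = 1 (z(L) = (2*L)/((2*L)) = (2*L)*(1/(2*L)) = 1)
u(k) = 7 - (7 + k)**2/5 (u(k) = 7 - (k + 7)**2/5 = 7 - (7 + k)**2/5)
1/(u(y) + z(x(28))) = 1/((7 - (7 + 6)**2/5) + 1) = 1/((7 - 1/5*13**2) + 1) = 1/((7 - 1/5*169) + 1) = 1/((7 - 169/5) + 1) = 1/(-134/5 + 1) = 1/(-129/5) = -5/129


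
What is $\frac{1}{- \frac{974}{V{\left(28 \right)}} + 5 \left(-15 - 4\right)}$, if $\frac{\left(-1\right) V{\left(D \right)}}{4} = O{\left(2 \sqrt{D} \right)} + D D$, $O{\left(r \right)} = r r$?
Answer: $- \frac{1792}{169753} \approx -0.010557$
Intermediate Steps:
$O{\left(r \right)} = r^{2}$
$V{\left(D \right)} = - 16 D - 4 D^{2}$ ($V{\left(D \right)} = - 4 \left(\left(2 \sqrt{D}\right)^{2} + D D\right) = - 4 \left(4 D + D^{2}\right) = - 4 \left(D^{2} + 4 D\right) = - 16 D - 4 D^{2}$)
$\frac{1}{- \frac{974}{V{\left(28 \right)}} + 5 \left(-15 - 4\right)} = \frac{1}{- \frac{974}{4 \cdot 28 \left(-4 - 28\right)} + 5 \left(-15 - 4\right)} = \frac{1}{- \frac{974}{4 \cdot 28 \left(-4 - 28\right)} + 5 \left(-19\right)} = \frac{1}{- \frac{974}{4 \cdot 28 \left(-32\right)} - 95} = \frac{1}{- \frac{974}{-3584} - 95} = \frac{1}{\left(-974\right) \left(- \frac{1}{3584}\right) - 95} = \frac{1}{\frac{487}{1792} - 95} = \frac{1}{- \frac{169753}{1792}} = - \frac{1792}{169753}$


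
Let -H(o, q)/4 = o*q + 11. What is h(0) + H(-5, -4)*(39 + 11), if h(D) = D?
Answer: -6200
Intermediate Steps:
H(o, q) = -44 - 4*o*q (H(o, q) = -4*(o*q + 11) = -4*(11 + o*q) = -44 - 4*o*q)
h(0) + H(-5, -4)*(39 + 11) = 0 + (-44 - 4*(-5)*(-4))*(39 + 11) = 0 + (-44 - 80)*50 = 0 - 124*50 = 0 - 6200 = -6200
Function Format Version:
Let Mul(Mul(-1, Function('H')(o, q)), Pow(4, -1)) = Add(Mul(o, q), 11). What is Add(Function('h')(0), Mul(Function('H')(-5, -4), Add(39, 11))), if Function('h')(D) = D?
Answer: -6200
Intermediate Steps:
Function('H')(o, q) = Add(-44, Mul(-4, o, q)) (Function('H')(o, q) = Mul(-4, Add(Mul(o, q), 11)) = Mul(-4, Add(11, Mul(o, q))) = Add(-44, Mul(-4, o, q)))
Add(Function('h')(0), Mul(Function('H')(-5, -4), Add(39, 11))) = Add(0, Mul(Add(-44, Mul(-4, -5, -4)), Add(39, 11))) = Add(0, Mul(Add(-44, -80), 50)) = Add(0, Mul(-124, 50)) = Add(0, -6200) = -6200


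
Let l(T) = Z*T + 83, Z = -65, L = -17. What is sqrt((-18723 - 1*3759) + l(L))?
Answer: 39*I*sqrt(14) ≈ 145.92*I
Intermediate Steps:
l(T) = 83 - 65*T (l(T) = -65*T + 83 = 83 - 65*T)
sqrt((-18723 - 1*3759) + l(L)) = sqrt((-18723 - 1*3759) + (83 - 65*(-17))) = sqrt((-18723 - 3759) + (83 + 1105)) = sqrt(-22482 + 1188) = sqrt(-21294) = 39*I*sqrt(14)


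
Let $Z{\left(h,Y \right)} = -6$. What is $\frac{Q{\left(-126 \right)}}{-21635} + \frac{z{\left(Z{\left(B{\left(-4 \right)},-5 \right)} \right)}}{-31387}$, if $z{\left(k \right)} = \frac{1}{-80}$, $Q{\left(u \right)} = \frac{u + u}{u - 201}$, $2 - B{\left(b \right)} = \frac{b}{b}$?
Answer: $- \frac{8342497}{236855341456} \approx -3.5222 \cdot 10^{-5}$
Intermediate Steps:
$B{\left(b \right)} = 1$ ($B{\left(b \right)} = 2 - \frac{b}{b} = 2 - 1 = 1$)
$Q{\left(u \right)} = \frac{2 u}{-201 + u}$
$z{\left(k \right)} = - \frac{1}{80}$
$\frac{Q{\left(-126 \right)}}{-21635} + \frac{z{\left(Z{\left(B{\left(-4 \right)},-5 \right)} \right)}}{-31387} = \frac{2 \left(-126\right) \frac{1}{-201 - 126}}{-21635} - \frac{1}{80 \left(-31387\right)} = 2 \left(-126\right) \frac{1}{-327} \left(- \frac{1}{21635}\right) - - \frac{1}{2510960} = 2 \left(-126\right) \left(- \frac{1}{327}\right) \left(- \frac{1}{21635}\right) + \frac{1}{2510960} = \frac{84}{109} \left(- \frac{1}{21635}\right) + \frac{1}{2510960} = - \frac{84}{2358215} + \frac{1}{2510960} = - \frac{8342497}{236855341456}$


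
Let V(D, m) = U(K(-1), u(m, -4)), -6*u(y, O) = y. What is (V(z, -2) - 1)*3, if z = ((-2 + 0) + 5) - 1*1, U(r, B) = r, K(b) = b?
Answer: -6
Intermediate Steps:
u(y, O) = -y/6
z = 2 (z = (-2 + 5) - 1 = 3 - 1 = 2)
V(D, m) = -1
(V(z, -2) - 1)*3 = (-1 - 1)*3 = -2*3 = -6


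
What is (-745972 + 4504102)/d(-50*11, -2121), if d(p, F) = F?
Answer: -1252710/707 ≈ -1771.9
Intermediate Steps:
(-745972 + 4504102)/d(-50*11, -2121) = (-745972 + 4504102)/(-2121) = 3758130*(-1/2121) = -1252710/707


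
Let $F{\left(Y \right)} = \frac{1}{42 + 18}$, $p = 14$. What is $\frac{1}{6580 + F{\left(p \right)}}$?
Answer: $\frac{60}{394801} \approx 0.00015198$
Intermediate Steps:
$F{\left(Y \right)} = \frac{1}{60}$
$\frac{1}{6580 + F{\left(p \right)}} = \frac{1}{6580 + \frac{1}{60}} = \frac{1}{\frac{394801}{60}} = \frac{60}{394801}$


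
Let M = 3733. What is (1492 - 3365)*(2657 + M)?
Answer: -11968470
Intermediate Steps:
(1492 - 3365)*(2657 + M) = (1492 - 3365)*(2657 + 3733) = -1873*6390 = -11968470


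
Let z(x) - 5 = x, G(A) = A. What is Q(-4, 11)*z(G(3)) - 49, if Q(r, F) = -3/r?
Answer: -43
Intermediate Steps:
z(x) = 5 + x
Q(-4, 11)*z(G(3)) - 49 = (-3/(-4))*(5 + 3) - 49 = -3*(-1/4)*8 - 49 = (3/4)*8 - 49 = 6 - 49 = -43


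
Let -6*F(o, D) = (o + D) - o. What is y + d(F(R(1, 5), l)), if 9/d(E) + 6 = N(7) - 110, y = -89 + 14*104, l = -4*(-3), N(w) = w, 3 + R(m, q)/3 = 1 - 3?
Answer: 148994/109 ≈ 1366.9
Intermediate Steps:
R(m, q) = -15 (R(m, q) = -9 + 3*(1 - 3) = -9 + 3*(-2) = -9 - 6 = -15)
l = 12
F(o, D) = -D/6 (F(o, D) = -((o + D) - o)/6 = -((D + o) - o)/6 = -D/6)
y = 1367 (y = -89 + 1456 = 1367)
d(E) = -9/109 (d(E) = 9/(-6 + (7 - 110)) = 9/(-6 - 103) = 9/(-109) = 9*(-1/109) = -9/109)
y + d(F(R(1, 5), l)) = 1367 - 9/109 = 148994/109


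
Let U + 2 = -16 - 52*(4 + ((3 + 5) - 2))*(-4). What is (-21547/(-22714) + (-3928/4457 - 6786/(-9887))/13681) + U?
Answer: 28249257771322873509/13693631370778006 ≈ 2062.9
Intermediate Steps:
U = 2062 (U = -2 + (-16 - 52*(4 + ((3 + 5) - 2))*(-4)) = -2 + (-16 - 52*(4 + (8 - 2))*(-4)) = -2 + (-16 - 52*(4 + 6)*(-4)) = -2 + (-16 - 520*(-4)) = -2 + (-16 - 52*(-40)) = -2 + (-16 + 2080) = -2 + 2064 = 2062)
(-21547/(-22714) + (-3928/4457 - 6786/(-9887))/13681) + U = (-21547/(-22714) + (-3928/4457 - 6786/(-9887))/13681) + 2062 = (-21547*(-1/22714) + (-3928*1/4457 - 6786*(-1/9887))*(1/13681)) + 2062 = (21547/22714 + (-3928/4457 + 6786/9887)*(1/13681)) + 2062 = (21547/22714 - 8590934/44066359*1/13681) + 2062 = (21547/22714 - 8590934/602871857479) + 2062 = 12989884778625137/13693631370778006 + 2062 = 28249257771322873509/13693631370778006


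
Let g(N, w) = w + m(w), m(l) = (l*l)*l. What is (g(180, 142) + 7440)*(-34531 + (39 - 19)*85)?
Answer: -94253532970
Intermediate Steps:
m(l) = l³ (m(l) = l²*l = l³)
g(N, w) = w + w³
(g(180, 142) + 7440)*(-34531 + (39 - 19)*85) = ((142 + 142³) + 7440)*(-34531 + (39 - 19)*85) = ((142 + 2863288) + 7440)*(-34531 + 20*85) = (2863430 + 7440)*(-34531 + 1700) = 2870870*(-32831) = -94253532970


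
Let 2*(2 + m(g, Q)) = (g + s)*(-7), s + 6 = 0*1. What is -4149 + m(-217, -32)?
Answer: -6741/2 ≈ -3370.5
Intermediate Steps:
s = -6 (s = -6 + 0*1 = -6 + 0 = -6)
m(g, Q) = 19 - 7*g/2 (m(g, Q) = -2 + ((g - 6)*(-7))/2 = -2 + ((-6 + g)*(-7))/2 = -2 + (42 - 7*g)/2 = -2 + (21 - 7*g/2) = 19 - 7*g/2)
-4149 + m(-217, -32) = -4149 + (19 - 7/2*(-217)) = -4149 + (19 + 1519/2) = -4149 + 1557/2 = -6741/2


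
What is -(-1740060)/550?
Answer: 174006/55 ≈ 3163.7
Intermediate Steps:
-(-1740060)/550 = -1260*(-1381/550) = 174006/55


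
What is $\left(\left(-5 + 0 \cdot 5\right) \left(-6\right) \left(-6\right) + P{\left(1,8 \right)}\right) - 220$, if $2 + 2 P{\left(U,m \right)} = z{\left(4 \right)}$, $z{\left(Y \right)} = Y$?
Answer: $-399$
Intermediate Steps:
$P{\left(U,m \right)} = 1$ ($P{\left(U,m \right)} = -1 + \frac{1}{2} \cdot 4 = -1 + 2 = 1$)
$\left(\left(-5 + 0 \cdot 5\right) \left(-6\right) \left(-6\right) + P{\left(1,8 \right)}\right) - 220 = \left(\left(-5 + 0 \cdot 5\right) \left(-6\right) \left(-6\right) + 1\right) - 220 = \left(\left(-5 + 0\right) \left(-6\right) \left(-6\right) + 1\right) - 220 = \left(\left(-5\right) \left(-6\right) \left(-6\right) + 1\right) - 220 = \left(30 \left(-6\right) + 1\right) - 220 = \left(-180 + 1\right) - 220 = -179 - 220 = -399$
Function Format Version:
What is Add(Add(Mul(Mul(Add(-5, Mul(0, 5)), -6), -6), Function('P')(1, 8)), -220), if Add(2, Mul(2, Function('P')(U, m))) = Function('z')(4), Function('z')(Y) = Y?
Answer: -399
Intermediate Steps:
Function('P')(U, m) = 1 (Function('P')(U, m) = Add(-1, Mul(Rational(1, 2), 4)) = Add(-1, 2) = 1)
Add(Add(Mul(Mul(Add(-5, Mul(0, 5)), -6), -6), Function('P')(1, 8)), -220) = Add(Add(Mul(Mul(Add(-5, Mul(0, 5)), -6), -6), 1), -220) = Add(Add(Mul(Mul(Add(-5, 0), -6), -6), 1), -220) = Add(Add(Mul(Mul(-5, -6), -6), 1), -220) = Add(Add(Mul(30, -6), 1), -220) = Add(Add(-180, 1), -220) = Add(-179, -220) = -399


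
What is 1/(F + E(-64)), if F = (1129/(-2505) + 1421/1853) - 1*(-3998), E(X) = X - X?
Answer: 4641765/18559244038 ≈ 0.00025011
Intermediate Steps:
E(X) = 0
F = 18559244038/4641765 (F = (1129*(-1/2505) + 1421*(1/1853)) + 3998 = (-1129/2505 + 1421/1853) + 3998 = 1467568/4641765 + 3998 = 18559244038/4641765 ≈ 3998.3)
1/(F + E(-64)) = 1/(18559244038/4641765 + 0) = 1/(18559244038/4641765) = 4641765/18559244038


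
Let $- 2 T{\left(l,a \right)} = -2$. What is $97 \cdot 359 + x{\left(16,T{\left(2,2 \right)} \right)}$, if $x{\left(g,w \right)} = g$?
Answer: $34839$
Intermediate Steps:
$T{\left(l,a \right)} = 1$ ($T{\left(l,a \right)} = \left(- \frac{1}{2}\right) \left(-2\right) = 1$)
$97 \cdot 359 + x{\left(16,T{\left(2,2 \right)} \right)} = 97 \cdot 359 + 16 = 34823 + 16 = 34839$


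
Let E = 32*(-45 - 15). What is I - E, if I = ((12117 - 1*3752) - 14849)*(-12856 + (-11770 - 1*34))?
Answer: 159897360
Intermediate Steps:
E = -1920 (E = 32*(-60) = -1920)
I = 159895440 (I = ((12117 - 3752) - 14849)*(-12856 + (-11770 - 34)) = (8365 - 14849)*(-12856 - 11804) = -6484*(-24660) = 159895440)
I - E = 159895440 - 1*(-1920) = 159895440 + 1920 = 159897360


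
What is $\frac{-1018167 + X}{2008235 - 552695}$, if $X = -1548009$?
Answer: $- \frac{213848}{121295} \approx -1.763$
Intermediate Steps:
$\frac{-1018167 + X}{2008235 - 552695} = \frac{-1018167 - 1548009}{2008235 - 552695} = - \frac{2566176}{1455540} = \left(-2566176\right) \frac{1}{1455540} = - \frac{213848}{121295}$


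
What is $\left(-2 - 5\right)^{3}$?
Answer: $-343$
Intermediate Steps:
$\left(-2 - 5\right)^{3} = \left(-7\right)^{3} = -343$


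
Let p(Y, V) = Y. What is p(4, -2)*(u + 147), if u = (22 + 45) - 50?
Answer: 656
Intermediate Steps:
u = 17 (u = 67 - 50 = 17)
p(4, -2)*(u + 147) = 4*(17 + 147) = 4*164 = 656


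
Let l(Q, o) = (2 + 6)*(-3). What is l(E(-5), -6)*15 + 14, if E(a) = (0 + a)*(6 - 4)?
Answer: -346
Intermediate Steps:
E(a) = 2*a (E(a) = a*2 = 2*a)
l(Q, o) = -24 (l(Q, o) = 8*(-3) = -24)
l(E(-5), -6)*15 + 14 = -24*15 + 14 = -360 + 14 = -346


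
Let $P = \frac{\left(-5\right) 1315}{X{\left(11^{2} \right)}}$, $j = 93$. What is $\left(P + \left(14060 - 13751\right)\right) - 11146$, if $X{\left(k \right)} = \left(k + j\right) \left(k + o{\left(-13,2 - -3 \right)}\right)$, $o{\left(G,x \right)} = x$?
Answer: $- \frac{292215443}{26964} \approx -10837.0$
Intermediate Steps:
$X{\left(k \right)} = \left(5 + k\right) \left(93 + k\right)$ ($X{\left(k \right)} = \left(k + 93\right) \left(k + \left(2 - -3\right)\right) = \left(93 + k\right) \left(k + \left(2 + 3\right)\right) = \left(93 + k\right) \left(k + 5\right) = \left(93 + k\right) \left(5 + k\right) = \left(5 + k\right) \left(93 + k\right)$)
$P = - \frac{6575}{26964}$ ($P = \frac{\left(-5\right) 1315}{465 + \left(11^{2}\right)^{2} + 98 \cdot 11^{2}} = - \frac{6575}{465 + 121^{2} + 98 \cdot 121} = - \frac{6575}{465 + 14641 + 11858} = - \frac{6575}{26964} \approx -0.24384$)
$\left(P + \left(14060 - 13751\right)\right) - 11146 = \left(- \frac{6575}{26964} + \left(14060 - 13751\right)\right) - 11146 = \left(- \frac{6575}{26964} + 309\right) - 11146 = \frac{8325301}{26964} - 11146 = - \frac{292215443}{26964}$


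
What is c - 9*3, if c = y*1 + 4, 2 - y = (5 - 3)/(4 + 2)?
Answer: -64/3 ≈ -21.333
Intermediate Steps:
y = 5/3 (y = 2 - (5 - 3)/(4 + 2) = 2 - 2/6 = 2 - 1*⅓ = 2 - ⅓ = 5/3 ≈ 1.6667)
c = 17/3 (c = (5/3)*1 + 4 = 5/3 + 4 = 17/3 ≈ 5.6667)
c - 9*3 = 17/3 - 9*3 = 17/3 - 27 = -64/3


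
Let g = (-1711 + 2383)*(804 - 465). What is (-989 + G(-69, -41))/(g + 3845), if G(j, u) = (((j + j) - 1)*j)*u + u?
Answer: -394261/231653 ≈ -1.7019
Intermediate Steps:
G(j, u) = u + j*u*(-1 + 2*j) (G(j, u) = ((2*j - 1)*j)*u + u = ((-1 + 2*j)*j)*u + u = (j*(-1 + 2*j))*u + u = j*u*(-1 + 2*j) + u = u + j*u*(-1 + 2*j))
g = 227808 (g = 672*339 = 227808)
(-989 + G(-69, -41))/(g + 3845) = (-989 - 41*(1 - 1*(-69) + 2*(-69)**2))/(227808 + 3845) = (-989 - 41*(1 + 69 + 2*4761))/231653 = (-989 - 41*(1 + 69 + 9522))*(1/231653) = (-989 - 41*9592)*(1/231653) = (-989 - 393272)*(1/231653) = -394261*1/231653 = -394261/231653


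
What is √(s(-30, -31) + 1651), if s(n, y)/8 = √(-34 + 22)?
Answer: √(1651 + 16*I*√3) ≈ 40.634 + 0.341*I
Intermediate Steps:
s(n, y) = 16*I*√3 (s(n, y) = 8*√(-34 + 22) = 8*√(-12) = 8*(2*I*√3) = 16*I*√3)
√(s(-30, -31) + 1651) = √(16*I*√3 + 1651) = √(1651 + 16*I*√3)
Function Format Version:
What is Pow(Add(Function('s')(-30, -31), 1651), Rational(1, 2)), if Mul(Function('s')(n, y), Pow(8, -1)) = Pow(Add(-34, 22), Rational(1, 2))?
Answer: Pow(Add(1651, Mul(16, I, Pow(3, Rational(1, 2)))), Rational(1, 2)) ≈ Add(40.634, Mul(0.3410, I))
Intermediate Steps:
Function('s')(n, y) = Mul(16, I, Pow(3, Rational(1, 2))) (Function('s')(n, y) = Mul(8, Pow(Add(-34, 22), Rational(1, 2))) = Mul(8, Pow(-12, Rational(1, 2))) = Mul(8, Mul(2, I, Pow(3, Rational(1, 2)))) = Mul(16, I, Pow(3, Rational(1, 2))))
Pow(Add(Function('s')(-30, -31), 1651), Rational(1, 2)) = Pow(Add(Mul(16, I, Pow(3, Rational(1, 2))), 1651), Rational(1, 2)) = Pow(Add(1651, Mul(16, I, Pow(3, Rational(1, 2)))), Rational(1, 2))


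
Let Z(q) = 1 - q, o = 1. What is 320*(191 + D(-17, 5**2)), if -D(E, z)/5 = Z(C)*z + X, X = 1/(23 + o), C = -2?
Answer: -176840/3 ≈ -58947.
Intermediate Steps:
X = 1/24 (X = 1/(23 + 1) = 1/24 ≈ 0.041667)
D(E, z) = -5/24 - 15*z (D(E, z) = -5*((1 - 1*(-2))*z + 1/24) = -5*((1 + 2)*z + 1/24) = -5*(3*z + 1/24) = -5*(1/24 + 3*z) = -5/24 - 15*z)
320*(191 + D(-17, 5**2)) = 320*(191 + (-5/24 - 15*5**2)) = 320*(191 + (-5/24 - 15*25)) = 320*(191 + (-5/24 - 375)) = 320*(191 - 9005/24) = 320*(-4421/24) = -176840/3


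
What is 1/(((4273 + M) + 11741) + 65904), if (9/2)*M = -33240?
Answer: 3/223594 ≈ 1.3417e-5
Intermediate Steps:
M = -22160/3 (M = (2/9)*(-33240) = -22160/3 ≈ -7386.7)
1/(((4273 + M) + 11741) + 65904) = 1/(((4273 - 22160/3) + 11741) + 65904) = 1/((-9341/3 + 11741) + 65904) = 1/(25882/3 + 65904) = 1/(223594/3) = 3/223594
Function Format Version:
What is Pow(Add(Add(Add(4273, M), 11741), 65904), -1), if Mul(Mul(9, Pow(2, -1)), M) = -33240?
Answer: Rational(3, 223594) ≈ 1.3417e-5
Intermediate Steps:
M = Rational(-22160, 3) (M = Mul(Rational(2, 9), -33240) = Rational(-22160, 3) ≈ -7386.7)
Pow(Add(Add(Add(4273, M), 11741), 65904), -1) = Pow(Add(Add(Add(4273, Rational(-22160, 3)), 11741), 65904), -1) = Pow(Add(Add(Rational(-9341, 3), 11741), 65904), -1) = Pow(Add(Rational(25882, 3), 65904), -1) = Pow(Rational(223594, 3), -1) = Rational(3, 223594)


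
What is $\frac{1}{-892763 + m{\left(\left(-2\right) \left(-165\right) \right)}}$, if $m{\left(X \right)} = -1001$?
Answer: $- \frac{1}{893764} \approx -1.1189 \cdot 10^{-6}$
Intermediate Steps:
$\frac{1}{-892763 + m{\left(\left(-2\right) \left(-165\right) \right)}} = \frac{1}{-892763 - 1001} = \frac{1}{-893764} = - \frac{1}{893764}$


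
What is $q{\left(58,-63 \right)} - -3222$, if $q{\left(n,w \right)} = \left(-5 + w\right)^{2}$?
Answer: $7846$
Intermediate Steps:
$q{\left(58,-63 \right)} - -3222 = \left(-5 - 63\right)^{2} - -3222 = \left(-68\right)^{2} + 3222 = 4624 + 3222 = 7846$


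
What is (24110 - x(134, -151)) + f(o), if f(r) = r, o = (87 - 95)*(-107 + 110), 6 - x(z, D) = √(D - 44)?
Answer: 24080 + I*√195 ≈ 24080.0 + 13.964*I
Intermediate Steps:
x(z, D) = 6 - √(-44 + D) (x(z, D) = 6 - √(D - 44) = 6 - √(-44 + D))
o = -24 (o = -8*3 = -24)
(24110 - x(134, -151)) + f(o) = (24110 - (6 - √(-44 - 151))) - 24 = (24110 - (6 - √(-195))) - 24 = (24110 - (6 - I*√195)) - 24 = (24110 + (-6 + I*√195)) - 24 = (24104 + I*√195) - 24 = 24080 + I*√195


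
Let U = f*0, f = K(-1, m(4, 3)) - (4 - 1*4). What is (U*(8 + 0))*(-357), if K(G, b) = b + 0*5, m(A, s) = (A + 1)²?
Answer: 0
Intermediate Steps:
m(A, s) = (1 + A)²
K(G, b) = b (K(G, b) = b + 0 = b)
f = 25 (f = (1 + 4)² - (4 - 1*4) = 5² - (4 - 4) = 25 - 1*0 = 25 + 0 = 25)
U = 0 (U = 25*0 = 0)
(U*(8 + 0))*(-357) = (0*(8 + 0))*(-357) = (0*8)*(-357) = 0*(-357) = 0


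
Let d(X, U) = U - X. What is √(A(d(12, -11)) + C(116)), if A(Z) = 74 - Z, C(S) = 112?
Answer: √209 ≈ 14.457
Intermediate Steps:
√(A(d(12, -11)) + C(116)) = √((74 - (-11 - 1*12)) + 112) = √((74 - (-11 - 12)) + 112) = √((74 - 1*(-23)) + 112) = √((74 + 23) + 112) = √(97 + 112) = √209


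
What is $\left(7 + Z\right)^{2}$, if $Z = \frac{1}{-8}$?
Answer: $\frac{3025}{64} \approx 47.266$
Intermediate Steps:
$Z = - \frac{1}{8} \approx -0.125$
$\left(7 + Z\right)^{2} = \left(7 - \frac{1}{8}\right)^{2} = \left(\frac{55}{8}\right)^{2} = \frac{3025}{64}$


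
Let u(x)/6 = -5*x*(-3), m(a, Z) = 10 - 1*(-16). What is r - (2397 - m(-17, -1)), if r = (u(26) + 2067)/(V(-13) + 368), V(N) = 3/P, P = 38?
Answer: -32995711/13987 ≈ -2359.0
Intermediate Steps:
m(a, Z) = 26 (m(a, Z) = 10 + 16 = 26)
u(x) = 90*x (u(x) = 6*(-5*x*(-3)) = 6*(15*x) = 90*x)
V(N) = 3/38
r = 167466/13987 (r = (90*26 + 2067)/(3/38 + 368) = (2340 + 2067)/(13987/38) = 4407*(38/13987) = 167466/13987 ≈ 11.973)
r - (2397 - m(-17, -1)) = 167466/13987 - (2397 - 1*26) = 167466/13987 - (2397 - 26) = 167466/13987 - 1*2371 = 167466/13987 - 2371 = -32995711/13987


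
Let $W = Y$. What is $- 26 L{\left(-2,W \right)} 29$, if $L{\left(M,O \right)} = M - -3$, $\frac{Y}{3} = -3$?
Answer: $-754$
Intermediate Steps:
$Y = -9$ ($Y = 3 \left(-3\right) = -9$)
$W = -9$
$L{\left(M,O \right)} = 3 + M$ ($L{\left(M,O \right)} = M + 3 = 3 + M$)
$- 26 L{\left(-2,W \right)} 29 = - 26 \left(3 - 2\right) 29 = \left(-26\right) 1 \cdot 29 = \left(-26\right) 29 = -754$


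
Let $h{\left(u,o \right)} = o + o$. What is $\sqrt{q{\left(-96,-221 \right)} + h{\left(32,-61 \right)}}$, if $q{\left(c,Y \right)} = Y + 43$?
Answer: $10 i \sqrt{3} \approx 17.32 i$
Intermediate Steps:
$q{\left(c,Y \right)} = 43 + Y$
$h{\left(u,o \right)} = 2 o$
$\sqrt{q{\left(-96,-221 \right)} + h{\left(32,-61 \right)}} = \sqrt{\left(43 - 221\right) + 2 \left(-61\right)} = \sqrt{-178 - 122} = \sqrt{-300} = 10 i \sqrt{3}$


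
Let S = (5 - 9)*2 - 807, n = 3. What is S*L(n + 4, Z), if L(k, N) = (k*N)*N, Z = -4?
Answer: -91280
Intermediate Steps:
L(k, N) = k*N² (L(k, N) = (N*k)*N = k*N²)
S = -815 (S = -4*2 - 807 = -8 - 807 = -815)
S*L(n + 4, Z) = -815*(3 + 4)*(-4)² = -5705*16 = -815*112 = -91280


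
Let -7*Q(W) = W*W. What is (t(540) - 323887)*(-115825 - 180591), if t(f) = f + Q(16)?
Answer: 670992452960/7 ≈ 9.5856e+10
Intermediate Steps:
Q(W) = -W**2/7 (Q(W) = -W*W/7 = -W**2/7)
t(f) = -256/7 + f (t(f) = f - 1/7*16**2 = f - 1/7*256 = f - 256/7 = -256/7 + f)
(t(540) - 323887)*(-115825 - 180591) = ((-256/7 + 540) - 323887)*(-115825 - 180591) = (3524/7 - 323887)*(-296416) = -2263685/7*(-296416) = 670992452960/7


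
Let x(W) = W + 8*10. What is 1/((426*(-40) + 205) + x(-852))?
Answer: -1/17607 ≈ -5.6796e-5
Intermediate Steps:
x(W) = 80 + W (x(W) = W + 80 = 80 + W)
1/((426*(-40) + 205) + x(-852)) = 1/((426*(-40) + 205) + (80 - 852)) = 1/((-17040 + 205) - 772) = 1/(-16835 - 772) = 1/(-17607) = -1/17607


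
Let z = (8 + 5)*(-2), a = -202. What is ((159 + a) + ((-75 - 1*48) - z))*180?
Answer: -25200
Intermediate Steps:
z = -26 (z = 13*(-2) = -26)
((159 + a) + ((-75 - 1*48) - z))*180 = ((159 - 202) + ((-75 - 1*48) - 1*(-26)))*180 = (-43 + ((-75 - 48) + 26))*180 = (-43 + (-123 + 26))*180 = (-43 - 97)*180 = -140*180 = -25200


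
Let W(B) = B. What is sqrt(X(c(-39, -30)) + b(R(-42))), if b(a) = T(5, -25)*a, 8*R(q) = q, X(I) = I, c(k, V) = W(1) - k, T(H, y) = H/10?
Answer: sqrt(598)/4 ≈ 6.1135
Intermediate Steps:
T(H, y) = H/10 (T(H, y) = H*(1/10) = H/10)
c(k, V) = 1 - k
R(q) = q/8
b(a) = a/2 (b(a) = ((1/10)*5)*a = a/2)
sqrt(X(c(-39, -30)) + b(R(-42))) = sqrt((1 - 1*(-39)) + ((1/8)*(-42))/2) = sqrt((1 + 39) + (1/2)*(-21/4)) = sqrt(40 - 21/8) = sqrt(299/8) = sqrt(598)/4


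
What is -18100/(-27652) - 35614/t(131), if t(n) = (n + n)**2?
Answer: 32207259/237267986 ≈ 0.13574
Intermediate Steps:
t(n) = 4*n**2 (t(n) = (2*n)**2 = 4*n**2)
-18100/(-27652) - 35614/t(131) = -18100/(-27652) - 35614/(4*131**2) = -18100*(-1/27652) - 35614/(4*17161) = 4525/6913 - 35614/68644 = 4525/6913 - 35614*1/68644 = 4525/6913 - 17807/34322 = 32207259/237267986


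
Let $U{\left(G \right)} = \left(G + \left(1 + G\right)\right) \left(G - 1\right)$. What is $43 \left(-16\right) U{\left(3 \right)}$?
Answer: $-9632$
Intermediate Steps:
$U{\left(G \right)} = \left(1 + 2 G\right) \left(-1 + G\right)$
$43 \left(-16\right) U{\left(3 \right)} = 43 \left(-16\right) \left(-1 - 3 + 2 \cdot 3^{2}\right) = - 688 \left(-1 - 3 + 2 \cdot 9\right) = - 688 \left(-1 - 3 + 18\right) = \left(-688\right) 14 = -9632$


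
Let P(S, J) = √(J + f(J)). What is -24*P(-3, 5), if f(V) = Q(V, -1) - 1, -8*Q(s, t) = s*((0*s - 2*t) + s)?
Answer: -6*I*√6 ≈ -14.697*I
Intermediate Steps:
Q(s, t) = -s*(s - 2*t)/8 (Q(s, t) = -s*((0*s - 2*t) + s)/8 = -s*((0 - 2*t) + s)/8 = -s*(-2*t + s)/8 = -s*(s - 2*t)/8)
f(V) = -1 + V*(-2 - V)/8 (f(V) = V*(-V + 2*(-1))/8 - 1 = V*(-V - 2)/8 - 1 = V*(-2 - V)/8 - 1 = -1 + V*(-2 - V)/8)
P(S, J) = √(-1 + J - J*(2 + J)/8) (P(S, J) = √(J + (-1 - J*(2 + J)/8)) = √(-1 + J - J*(2 + J)/8))
-24*P(-3, 5) = -6*√(-16 - 2*5² + 12*5) = -6*√(-16 - 2*25 + 60) = -6*√(-16 - 50 + 60) = -6*√(-6) = -6*I*√6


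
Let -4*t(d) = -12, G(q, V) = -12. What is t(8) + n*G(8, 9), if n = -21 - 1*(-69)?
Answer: -573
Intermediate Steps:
n = 48 (n = -21 + 69 = 48)
t(d) = 3 (t(d) = -¼*(-12) = 3)
t(8) + n*G(8, 9) = 3 + 48*(-12) = 3 - 576 = -573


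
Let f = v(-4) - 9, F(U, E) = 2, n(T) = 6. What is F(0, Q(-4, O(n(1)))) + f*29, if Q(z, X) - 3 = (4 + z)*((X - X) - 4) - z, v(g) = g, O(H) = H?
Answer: -375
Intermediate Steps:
Q(z, X) = -13 - 5*z (Q(z, X) = 3 + ((4 + z)*((X - X) - 4) - z) = 3 + ((4 + z)*(0 - 4) - z) = 3 + ((4 + z)*(-4) - z) = 3 + ((-16 - 4*z) - z) = 3 + (-16 - 5*z) = -13 - 5*z)
f = -13 (f = -4 - 9 = -13)
F(0, Q(-4, O(n(1)))) + f*29 = 2 - 13*29 = 2 - 377 = -375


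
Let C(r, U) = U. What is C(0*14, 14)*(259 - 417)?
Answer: -2212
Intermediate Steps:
C(0*14, 14)*(259 - 417) = 14*(259 - 417) = 14*(-158) = -2212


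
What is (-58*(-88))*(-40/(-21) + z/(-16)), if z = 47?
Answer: -110693/21 ≈ -5271.1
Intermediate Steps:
(-58*(-88))*(-40/(-21) + z/(-16)) = (-58*(-88))*(-40/(-21) + 47/(-16)) = 5104*(-40*(-1/21) + 47*(-1/16)) = 5104*(40/21 - 47/16) = 5104*(-347/336) = -110693/21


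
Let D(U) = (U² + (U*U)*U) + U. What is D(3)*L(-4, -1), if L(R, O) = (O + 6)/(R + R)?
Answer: -195/8 ≈ -24.375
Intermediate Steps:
L(R, O) = (6 + O)/(2*R) (L(R, O) = (6 + O)/((2*R)) = (6 + O)*(1/(2*R)) = (6 + O)/(2*R))
D(U) = U + U² + U³ (D(U) = (U² + U²*U) + U = (U² + U³) + U = U + U² + U³)
D(3)*L(-4, -1) = (3*(1 + 3 + 3²))*((½)*(6 - 1)/(-4)) = (3*(1 + 3 + 9))*((½)*(-¼)*5) = (3*13)*(-5/8) = 39*(-5/8) = -195/8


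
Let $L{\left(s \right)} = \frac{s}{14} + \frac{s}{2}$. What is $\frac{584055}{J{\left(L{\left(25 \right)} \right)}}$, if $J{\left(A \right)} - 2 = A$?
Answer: $\frac{1362795}{38} \approx 35863.0$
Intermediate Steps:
$L{\left(s \right)} = \frac{4 s}{7}$ ($L{\left(s \right)} = s \frac{1}{14} + s \frac{1}{2} = \frac{s}{14} + \frac{s}{2} = \frac{4 s}{7}$)
$J{\left(A \right)} = 2 + A$
$\frac{584055}{J{\left(L{\left(25 \right)} \right)}} = \frac{584055}{2 + \frac{4}{7} \cdot 25} = \frac{584055}{2 + \frac{100}{7}} = \frac{584055}{\frac{114}{7}} = 584055 \cdot \frac{7}{114} = \frac{1362795}{38}$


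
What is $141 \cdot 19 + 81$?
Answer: $2760$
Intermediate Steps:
$141 \cdot 19 + 81 = 2679 + 81 = 2760$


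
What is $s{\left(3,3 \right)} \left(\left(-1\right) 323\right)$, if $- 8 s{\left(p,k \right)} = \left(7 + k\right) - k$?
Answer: $\frac{2261}{8} \approx 282.63$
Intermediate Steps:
$s{\left(p,k \right)} = - \frac{7}{8}$ ($s{\left(p,k \right)} = - \frac{\left(7 + k\right) - k}{8} = \left(- \frac{1}{8}\right) 7 = - \frac{7}{8}$)
$s{\left(3,3 \right)} \left(\left(-1\right) 323\right) = - \frac{7 \left(\left(-1\right) 323\right)}{8} = \left(- \frac{7}{8}\right) \left(-323\right) = \frac{2261}{8}$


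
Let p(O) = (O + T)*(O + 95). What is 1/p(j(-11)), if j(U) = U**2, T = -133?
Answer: -1/2592 ≈ -0.00038580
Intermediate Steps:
p(O) = (-133 + O)*(95 + O) (p(O) = (O - 133)*(O + 95) = (-133 + O)*(95 + O))
1/p(j(-11)) = 1/(-12635 + ((-11)**2)**2 - 38*(-11)**2) = 1/(-12635 + 121**2 - 38*121) = 1/(-12635 + 14641 - 4598) = 1/(-2592) = -1/2592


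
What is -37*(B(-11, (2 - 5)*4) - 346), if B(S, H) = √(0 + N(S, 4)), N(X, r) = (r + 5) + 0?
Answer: 12691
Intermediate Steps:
N(X, r) = 5 + r (N(X, r) = (5 + r) + 0 = 5 + r)
B(S, H) = 3 (B(S, H) = √(0 + (5 + 4)) = √(0 + 9) = √9 = 3)
-37*(B(-11, (2 - 5)*4) - 346) = -37*(3 - 346) = -37*(-343) = 12691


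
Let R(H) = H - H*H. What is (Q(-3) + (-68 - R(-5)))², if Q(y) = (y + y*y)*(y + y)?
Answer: 5476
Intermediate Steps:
Q(y) = 2*y*(y + y²) (Q(y) = (y + y²)*(2*y) = 2*y*(y + y²))
R(H) = H - H²
(Q(-3) + (-68 - R(-5)))² = (2*(-3)²*(1 - 3) + (-68 - (-5)*(1 - 1*(-5))))² = (2*9*(-2) + (-68 - (-5)*(1 + 5)))² = (-36 + (-68 - (-5)*6))² = (-36 + (-68 - 1*(-30)))² = (-36 + (-68 + 30))² = (-36 - 38)² = (-74)² = 5476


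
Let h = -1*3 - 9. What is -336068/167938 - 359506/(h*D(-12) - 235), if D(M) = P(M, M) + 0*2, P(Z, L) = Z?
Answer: 4310295460/1091597 ≈ 3948.6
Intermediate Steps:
h = -12 (h = -3 - 9 = -12)
D(M) = M (D(M) = M + 0*2 = M + 0 = M)
-336068/167938 - 359506/(h*D(-12) - 235) = -336068/167938 - 359506/(-12*(-12) - 235) = -336068*1/167938 - 359506/(144 - 235) = -168034/83969 - 359506/(-91) = -168034/83969 - 359506*(-1/91) = -168034/83969 + 51358/13 = 4310295460/1091597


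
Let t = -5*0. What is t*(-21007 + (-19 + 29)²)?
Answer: 0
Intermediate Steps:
t = 0
t*(-21007 + (-19 + 29)²) = 0*(-21007 + (-19 + 29)²) = 0*(-21007 + 10²) = 0*(-21007 + 100) = 0*(-20907) = 0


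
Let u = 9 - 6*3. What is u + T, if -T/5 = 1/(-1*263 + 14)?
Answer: -2236/249 ≈ -8.9799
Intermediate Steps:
u = -9 (u = 9 - 18 = -9)
T = 5/249 (T = -5/(-1*263 + 14) = -5/(-263 + 14) = -5/(-249) = -5*(-1/249) = 5/249 ≈ 0.020080)
u + T = -9 + 5/249 = -2236/249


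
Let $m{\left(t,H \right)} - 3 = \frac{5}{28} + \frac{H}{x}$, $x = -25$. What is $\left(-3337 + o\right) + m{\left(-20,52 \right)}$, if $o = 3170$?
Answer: $- \frac{116131}{700} \approx -165.9$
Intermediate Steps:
$m{\left(t,H \right)} = \frac{89}{28} - \frac{H}{25}$ ($m{\left(t,H \right)} = 3 + \left(\frac{5}{28} + \frac{H}{-25}\right) = 3 + \left(5 \cdot \frac{1}{28} + H \left(- \frac{1}{25}\right)\right) = 3 - \left(- \frac{5}{28} + \frac{H}{25}\right) = \frac{89}{28} - \frac{H}{25}$)
$\left(-3337 + o\right) + m{\left(-20,52 \right)} = \left(-3337 + 3170\right) + \left(\frac{89}{28} - \frac{52}{25}\right) = -167 + \left(\frac{89}{28} - \frac{52}{25}\right) = -167 + \frac{769}{700} = - \frac{116131}{700}$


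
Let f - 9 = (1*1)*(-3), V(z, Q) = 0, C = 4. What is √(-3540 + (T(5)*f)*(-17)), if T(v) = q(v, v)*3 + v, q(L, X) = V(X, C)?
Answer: 45*I*√2 ≈ 63.64*I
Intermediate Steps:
f = 6 (f = 9 + (1*1)*(-3) = 9 + 1*(-3) = 9 - 3 = 6)
q(L, X) = 0
T(v) = v (T(v) = 0*3 + v = 0 + v = v)
√(-3540 + (T(5)*f)*(-17)) = √(-3540 + (5*6)*(-17)) = √(-3540 + 30*(-17)) = √(-3540 - 510) = √(-4050) = 45*I*√2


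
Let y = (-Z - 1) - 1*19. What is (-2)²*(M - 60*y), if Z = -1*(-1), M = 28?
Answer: 5152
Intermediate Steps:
Z = 1
y = -21 (y = (-1*1 - 1) - 1*19 = (-1 - 1) - 19 = -2 - 19 = -21)
(-2)²*(M - 60*y) = (-2)²*(28 - 60*(-21)) = 4*(28 + 1260) = 4*1288 = 5152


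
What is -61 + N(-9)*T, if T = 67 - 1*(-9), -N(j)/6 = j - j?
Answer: -61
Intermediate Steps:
N(j) = 0 (N(j) = -6*(j - j) = -6*0 = 0)
T = 76 (T = 67 + 9 = 76)
-61 + N(-9)*T = -61 + 0*76 = -61 + 0 = -61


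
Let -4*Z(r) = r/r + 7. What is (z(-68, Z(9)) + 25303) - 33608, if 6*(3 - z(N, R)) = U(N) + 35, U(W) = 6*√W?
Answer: -49847/6 - 2*I*√17 ≈ -8307.8 - 8.2462*I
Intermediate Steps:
Z(r) = -2 (Z(r) = -(r/r + 7)/4 = -(1 + 7)/4 = -¼*8 = -2)
z(N, R) = -17/6 - √N (z(N, R) = 3 - (6*√N + 35)/6 = 3 - (35 + 6*√N)/6 = 3 + (-35/6 - √N) = -17/6 - √N)
(z(-68, Z(9)) + 25303) - 33608 = ((-17/6 - √(-68)) + 25303) - 33608 = ((-17/6 - 2*I*√17) + 25303) - 33608 = (151801/6 - 2*I*√17) - 33608 = -49847/6 - 2*I*√17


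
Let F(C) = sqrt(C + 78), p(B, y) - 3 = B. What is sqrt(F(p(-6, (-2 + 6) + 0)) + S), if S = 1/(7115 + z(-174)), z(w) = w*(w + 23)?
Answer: sqrt(33389 + 5574126605*sqrt(3))/33389 ≈ 2.9428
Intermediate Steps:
z(w) = w*(23 + w)
p(B, y) = 3 + B
F(C) = sqrt(78 + C)
S = 1/33389 (S = 1/(7115 - 174*(23 - 174)) = 1/(7115 - 174*(-151)) = 1/(7115 + 26274) = 1/33389 ≈ 2.9950e-5)
sqrt(F(p(-6, (-2 + 6) + 0)) + S) = sqrt(sqrt(78 + (3 - 6)) + 1/33389) = sqrt(sqrt(78 - 3) + 1/33389) = sqrt(sqrt(75) + 1/33389) = sqrt(5*sqrt(3) + 1/33389) = sqrt(1/33389 + 5*sqrt(3))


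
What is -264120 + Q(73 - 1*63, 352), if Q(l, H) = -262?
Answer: -264382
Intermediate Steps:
-264120 + Q(73 - 1*63, 352) = -264120 - 262 = -264382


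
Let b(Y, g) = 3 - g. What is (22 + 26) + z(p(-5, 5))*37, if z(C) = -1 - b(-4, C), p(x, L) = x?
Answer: -285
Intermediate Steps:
z(C) = -4 + C (z(C) = -1 - (3 - C) = -1 + (-3 + C) = -4 + C)
(22 + 26) + z(p(-5, 5))*37 = (22 + 26) + (-4 - 5)*37 = 48 - 9*37 = 48 - 333 = -285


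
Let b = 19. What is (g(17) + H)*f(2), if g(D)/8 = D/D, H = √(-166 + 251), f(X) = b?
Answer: 152 + 19*√85 ≈ 327.17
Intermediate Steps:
f(X) = 19
H = √85 ≈ 9.2195
g(D) = 8 (g(D) = 8*(D/D) = 8*1 = 8)
(g(17) + H)*f(2) = (8 + √85)*19 = 152 + 19*√85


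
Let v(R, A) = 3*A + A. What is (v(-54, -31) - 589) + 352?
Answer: -361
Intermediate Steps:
v(R, A) = 4*A
(v(-54, -31) - 589) + 352 = (4*(-31) - 589) + 352 = (-124 - 589) + 352 = -713 + 352 = -361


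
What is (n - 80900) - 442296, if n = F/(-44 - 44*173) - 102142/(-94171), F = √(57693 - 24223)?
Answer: -49269788374/94171 - √33470/7656 ≈ -5.2320e+5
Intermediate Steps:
F = √33470 ≈ 182.95
n = 102142/94171 - √33470/7656 (n = √33470/(-44 - 44*173) - 102142/(-94171) = √33470/(-44 - 7612) - 102142*(-1/94171) = √33470/(-7656) + 102142/94171 = √33470*(-1/7656) + 102142/94171 = -√33470/7656 + 102142/94171 = 102142/94171 - √33470/7656 ≈ 1.0607)
(n - 80900) - 442296 = ((102142/94171 - √33470/7656) - 80900) - 442296 = (-7618331758/94171 - √33470/7656) - 442296 = -49269788374/94171 - √33470/7656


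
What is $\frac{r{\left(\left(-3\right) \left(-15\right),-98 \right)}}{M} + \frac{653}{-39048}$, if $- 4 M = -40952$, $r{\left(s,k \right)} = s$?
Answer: $- \frac{2464127}{199886712} \approx -0.012328$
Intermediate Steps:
$M = 10238$ ($M = \left(- \frac{1}{4}\right) \left(-40952\right) = 10238$)
$\frac{r{\left(\left(-3\right) \left(-15\right),-98 \right)}}{M} + \frac{653}{-39048} = \frac{\left(-3\right) \left(-15\right)}{10238} + \frac{653}{-39048} = 45 \cdot \frac{1}{10238} + 653 \left(- \frac{1}{39048}\right) = \frac{45}{10238} - \frac{653}{39048} = - \frac{2464127}{199886712}$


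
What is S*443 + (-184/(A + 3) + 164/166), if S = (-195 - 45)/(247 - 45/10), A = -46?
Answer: -149959026/346193 ≈ -433.17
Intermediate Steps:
S = -96/97 (S = -240/(247 - 45*⅒) = -240/(247 - 9/2) = -240/485/2 = -240*2/485 = -96/97 ≈ -0.98969)
S*443 + (-184/(A + 3) + 164/166) = -96/97*443 + (-184/(-46 + 3) + 164/166) = -42528/97 + (-184/(-43) + 164*(1/166)) = -42528/97 + (-184*(-1/43) + 82/83) = -42528/97 + (184/43 + 82/83) = -42528/97 + 18798/3569 = -149959026/346193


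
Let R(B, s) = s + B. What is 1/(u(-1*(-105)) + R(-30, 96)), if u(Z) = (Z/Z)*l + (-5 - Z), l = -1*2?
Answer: -1/46 ≈ -0.021739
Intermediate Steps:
R(B, s) = B + s
l = -2
u(Z) = -7 - Z (u(Z) = (Z/Z)*(-2) + (-5 - Z) = 1*(-2) + (-5 - Z) = -2 + (-5 - Z) = -7 - Z)
1/(u(-1*(-105)) + R(-30, 96)) = 1/((-7 - (-1)*(-105)) + (-30 + 96)) = 1/((-7 - 1*105) + 66) = 1/((-7 - 105) + 66) = 1/(-112 + 66) = 1/(-46) = -1/46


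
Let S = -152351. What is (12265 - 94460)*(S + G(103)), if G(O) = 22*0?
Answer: 12522490445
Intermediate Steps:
G(O) = 0
(12265 - 94460)*(S + G(103)) = (12265 - 94460)*(-152351 + 0) = -82195*(-152351) = 12522490445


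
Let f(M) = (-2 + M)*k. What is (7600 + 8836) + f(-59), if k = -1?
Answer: 16497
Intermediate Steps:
f(M) = 2 - M (f(M) = (-2 + M)*(-1) = 2 - M)
(7600 + 8836) + f(-59) = (7600 + 8836) + (2 - 1*(-59)) = 16436 + (2 + 59) = 16436 + 61 = 16497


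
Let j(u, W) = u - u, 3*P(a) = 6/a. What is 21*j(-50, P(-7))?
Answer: 0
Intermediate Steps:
P(a) = 2/a (P(a) = (6/a)/3 = 2/a)
j(u, W) = 0
21*j(-50, P(-7)) = 21*0 = 0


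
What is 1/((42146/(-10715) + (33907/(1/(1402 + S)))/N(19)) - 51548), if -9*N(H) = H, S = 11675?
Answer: -203585/42769951544319 ≈ -4.7600e-9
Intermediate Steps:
N(H) = -H/9
1/((42146/(-10715) + (33907/(1/(1402 + S)))/N(19)) - 51548) = 1/((42146/(-10715) + (33907/(1/(1402 + 11675)))/((-⅑*19))) - 51548) = 1/((42146*(-1/10715) + (33907/(1/13077))/(-19/9)) - 51548) = 1/((-42146/10715 + (33907/(1/13077))*(-9/19)) - 51548) = 1/((-42146/10715 + (33907*13077)*(-9/19)) - 51548) = 1/((-42146/10715 + 443401839*(-9/19)) - 51548) = 1/((-42146/10715 - 3990616551/19) - 51548) = 1/(-42759457144739/203585 - 51548) = 1/(-42769951544319/203585) = -203585/42769951544319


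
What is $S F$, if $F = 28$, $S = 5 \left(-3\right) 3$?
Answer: $-1260$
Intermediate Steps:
$S = -45$ ($S = \left(-15\right) 3 = -45$)
$S F = \left(-45\right) 28 = -1260$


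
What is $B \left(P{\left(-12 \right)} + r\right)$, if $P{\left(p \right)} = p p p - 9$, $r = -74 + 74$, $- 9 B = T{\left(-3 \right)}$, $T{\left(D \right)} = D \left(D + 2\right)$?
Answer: $579$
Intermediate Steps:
$T{\left(D \right)} = D \left(2 + D\right)$
$B = - \frac{1}{3}$ ($B = - \frac{\left(-3\right) \left(2 - 3\right)}{9} = - \frac{\left(-3\right) \left(-1\right)}{9} = \left(- \frac{1}{9}\right) 3 = - \frac{1}{3} \approx -0.33333$)
$r = 0$
$P{\left(p \right)} = -9 + p^{3}$ ($P{\left(p \right)} = p^{2} p - 9 = p^{3} - 9 = -9 + p^{3}$)
$B \left(P{\left(-12 \right)} + r\right) = - \frac{\left(-9 + \left(-12\right)^{3}\right) + 0}{3} = - \frac{\left(-9 - 1728\right) + 0}{3} = - \frac{-1737 + 0}{3} = \left(- \frac{1}{3}\right) \left(-1737\right) = 579$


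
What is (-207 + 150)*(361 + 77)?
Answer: -24966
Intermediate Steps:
(-207 + 150)*(361 + 77) = -57*438 = -24966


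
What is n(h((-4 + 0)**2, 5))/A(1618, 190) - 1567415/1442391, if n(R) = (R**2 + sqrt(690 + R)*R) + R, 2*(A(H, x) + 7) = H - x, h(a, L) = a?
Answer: -715832053/1019770437 + 16*sqrt(706)/707 ≈ -0.10064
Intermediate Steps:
A(H, x) = -7 + H/2 - x/2 (A(H, x) = -7 + (H - x)/2 = -7 + (H/2 - x/2) = -7 + H/2 - x/2)
n(R) = R + R**2 + R*sqrt(690 + R) (n(R) = (R**2 + R*sqrt(690 + R)) + R = R + R**2 + R*sqrt(690 + R))
n(h((-4 + 0)**2, 5))/A(1618, 190) - 1567415/1442391 = ((-4 + 0)**2*(1 + (-4 + 0)**2 + sqrt(690 + (-4 + 0)**2)))/(-7 + (1/2)*1618 - 1/2*190) - 1567415/1442391 = ((-4)**2*(1 + (-4)**2 + sqrt(690 + (-4)**2)))/(-7 + 809 - 95) - 1567415*1/1442391 = (16*(1 + 16 + sqrt(690 + 16)))/707 - 1567415/1442391 = (16*(1 + 16 + sqrt(706)))*(1/707) - 1567415/1442391 = (16*(17 + sqrt(706)))*(1/707) - 1567415/1442391 = (272 + 16*sqrt(706))*(1/707) - 1567415/1442391 = (272/707 + 16*sqrt(706)/707) - 1567415/1442391 = -715832053/1019770437 + 16*sqrt(706)/707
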